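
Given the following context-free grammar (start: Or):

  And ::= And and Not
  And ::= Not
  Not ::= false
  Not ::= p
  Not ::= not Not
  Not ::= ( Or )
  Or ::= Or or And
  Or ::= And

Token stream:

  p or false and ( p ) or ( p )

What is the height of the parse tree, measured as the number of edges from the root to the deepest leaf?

7

[Or [Or [Or [And [Not p]]] or [And [And [Not false]] and [Not ( [Or [And [Not p]]] )]]] or [And [Not ( [Or [And [Not p]]] )]]]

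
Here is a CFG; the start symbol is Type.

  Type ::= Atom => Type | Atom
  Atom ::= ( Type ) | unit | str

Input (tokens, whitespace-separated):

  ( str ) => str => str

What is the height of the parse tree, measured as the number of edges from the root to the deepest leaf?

4

[Type [Atom ( [Type [Atom str]] )] => [Type [Atom str] => [Type [Atom str]]]]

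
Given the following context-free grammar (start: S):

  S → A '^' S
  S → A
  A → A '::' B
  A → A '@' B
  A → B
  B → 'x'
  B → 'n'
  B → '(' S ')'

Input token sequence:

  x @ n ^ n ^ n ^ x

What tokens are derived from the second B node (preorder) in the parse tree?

[S [A [A [B x]] @ [B n]] ^ [S [A [B n]] ^ [S [A [B n]] ^ [S [A [B x]]]]]]

n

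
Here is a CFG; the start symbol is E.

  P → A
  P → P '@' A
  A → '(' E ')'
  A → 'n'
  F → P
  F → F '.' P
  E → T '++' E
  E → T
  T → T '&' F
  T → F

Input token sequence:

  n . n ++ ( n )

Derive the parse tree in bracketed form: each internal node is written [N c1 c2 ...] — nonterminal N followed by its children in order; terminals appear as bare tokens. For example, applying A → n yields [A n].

[E [T [F [F [P [A n]]] . [P [A n]]]] ++ [E [T [F [P [A ( [E [T [F [P [A n]]]]] )]]]]]]

E
T ++ E
F ++ E
F . P ++ E
P . P ++ E
A . P ++ E
n . P ++ E
n . A ++ E
n . n ++ E
n . n ++ T
n . n ++ F
n . n ++ P
n . n ++ A
n . n ++ ( E )
n . n ++ ( T )
n . n ++ ( F )
n . n ++ ( P )
n . n ++ ( A )
n . n ++ ( n )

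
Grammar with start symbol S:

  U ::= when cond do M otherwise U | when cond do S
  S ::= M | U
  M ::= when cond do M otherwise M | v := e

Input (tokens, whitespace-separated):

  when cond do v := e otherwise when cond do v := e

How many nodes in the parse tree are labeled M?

[S [U when cond do [M v := e] otherwise [U when cond do [S [M v := e]]]]]

2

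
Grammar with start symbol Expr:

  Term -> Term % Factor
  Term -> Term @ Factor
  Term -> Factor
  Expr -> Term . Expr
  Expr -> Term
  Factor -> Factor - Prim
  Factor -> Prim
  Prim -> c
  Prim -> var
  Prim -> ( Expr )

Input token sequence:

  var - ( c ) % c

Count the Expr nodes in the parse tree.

[Expr [Term [Term [Factor [Factor [Prim var]] - [Prim ( [Expr [Term [Factor [Prim c]]]] )]]] % [Factor [Prim c]]]]

2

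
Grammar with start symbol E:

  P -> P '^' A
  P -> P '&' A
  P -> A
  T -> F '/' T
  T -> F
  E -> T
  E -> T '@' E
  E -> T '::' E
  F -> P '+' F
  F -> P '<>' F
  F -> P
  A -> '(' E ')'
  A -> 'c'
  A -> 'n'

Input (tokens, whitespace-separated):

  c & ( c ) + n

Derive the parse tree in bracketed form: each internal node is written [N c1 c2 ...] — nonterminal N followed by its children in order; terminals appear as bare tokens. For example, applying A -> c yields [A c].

[E [T [F [P [P [A c]] & [A ( [E [T [F [P [A c]]]]] )]] + [F [P [A n]]]]]]

E
T
F
P + F
P & A + F
A & A + F
c & A + F
c & ( E ) + F
c & ( T ) + F
c & ( F ) + F
c & ( P ) + F
c & ( A ) + F
c & ( c ) + F
c & ( c ) + P
c & ( c ) + A
c & ( c ) + n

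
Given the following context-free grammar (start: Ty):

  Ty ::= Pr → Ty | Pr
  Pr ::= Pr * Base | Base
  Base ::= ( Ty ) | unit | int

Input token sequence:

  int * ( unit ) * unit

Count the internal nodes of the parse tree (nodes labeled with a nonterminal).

10

[Ty [Pr [Pr [Pr [Base int]] * [Base ( [Ty [Pr [Base unit]]] )]] * [Base unit]]]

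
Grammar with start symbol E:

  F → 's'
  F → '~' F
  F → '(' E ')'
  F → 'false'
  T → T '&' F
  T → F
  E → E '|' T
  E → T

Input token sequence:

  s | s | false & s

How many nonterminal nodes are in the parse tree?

11

[E [E [E [T [F s]]] | [T [F s]]] | [T [T [F false]] & [F s]]]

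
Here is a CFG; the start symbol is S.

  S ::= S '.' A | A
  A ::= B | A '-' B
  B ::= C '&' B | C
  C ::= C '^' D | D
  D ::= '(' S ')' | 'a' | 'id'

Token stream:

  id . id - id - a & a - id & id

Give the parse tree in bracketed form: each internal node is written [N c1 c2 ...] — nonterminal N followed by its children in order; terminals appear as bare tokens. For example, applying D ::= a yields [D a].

[S [S [A [B [C [D id]]]]] . [A [A [A [A [B [C [D id]]]] - [B [C [D id]]]] - [B [C [D a]] & [B [C [D a]]]]] - [B [C [D id]] & [B [C [D id]]]]]]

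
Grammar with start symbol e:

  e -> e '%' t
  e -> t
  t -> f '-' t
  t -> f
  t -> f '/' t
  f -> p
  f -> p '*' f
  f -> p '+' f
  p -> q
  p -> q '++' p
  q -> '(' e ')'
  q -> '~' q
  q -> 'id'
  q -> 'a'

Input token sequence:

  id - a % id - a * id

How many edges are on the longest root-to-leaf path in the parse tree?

[e [e [t [f [p [q id]]] - [t [f [p [q a]]]]]] % [t [f [p [q id]]] - [t [f [p [q a]] * [f [p [q id]]]]]]]

7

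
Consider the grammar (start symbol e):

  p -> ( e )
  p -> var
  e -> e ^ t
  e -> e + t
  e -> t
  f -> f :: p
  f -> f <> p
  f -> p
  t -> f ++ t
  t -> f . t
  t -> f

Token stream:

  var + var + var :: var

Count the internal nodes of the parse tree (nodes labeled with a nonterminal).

[e [e [e [t [f [p var]]]] + [t [f [p var]]]] + [t [f [f [p var]] :: [p var]]]]

14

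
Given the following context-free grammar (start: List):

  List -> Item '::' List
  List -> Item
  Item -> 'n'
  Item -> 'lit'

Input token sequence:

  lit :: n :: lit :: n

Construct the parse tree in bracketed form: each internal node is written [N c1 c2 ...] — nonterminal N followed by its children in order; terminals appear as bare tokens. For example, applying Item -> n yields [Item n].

[List [Item lit] :: [List [Item n] :: [List [Item lit] :: [List [Item n]]]]]

List
Item :: List
lit :: List
lit :: Item :: List
lit :: n :: List
lit :: n :: Item :: List
lit :: n :: lit :: List
lit :: n :: lit :: Item
lit :: n :: lit :: n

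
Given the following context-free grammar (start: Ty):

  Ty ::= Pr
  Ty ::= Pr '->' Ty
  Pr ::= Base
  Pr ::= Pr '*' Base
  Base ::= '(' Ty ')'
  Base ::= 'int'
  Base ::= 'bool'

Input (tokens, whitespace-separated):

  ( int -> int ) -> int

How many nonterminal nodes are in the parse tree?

[Ty [Pr [Base ( [Ty [Pr [Base int]] -> [Ty [Pr [Base int]]]] )]] -> [Ty [Pr [Base int]]]]

12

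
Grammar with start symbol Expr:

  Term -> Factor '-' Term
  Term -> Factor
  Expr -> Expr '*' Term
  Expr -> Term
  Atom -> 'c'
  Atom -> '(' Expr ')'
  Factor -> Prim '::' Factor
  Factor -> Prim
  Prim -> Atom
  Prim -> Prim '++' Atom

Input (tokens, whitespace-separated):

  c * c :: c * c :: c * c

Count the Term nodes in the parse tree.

[Expr [Expr [Expr [Expr [Term [Factor [Prim [Atom c]]]]] * [Term [Factor [Prim [Atom c]] :: [Factor [Prim [Atom c]]]]]] * [Term [Factor [Prim [Atom c]] :: [Factor [Prim [Atom c]]]]]] * [Term [Factor [Prim [Atom c]]]]]

4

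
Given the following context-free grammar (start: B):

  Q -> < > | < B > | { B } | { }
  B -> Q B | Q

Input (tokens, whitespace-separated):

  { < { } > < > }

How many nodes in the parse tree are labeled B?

[B [Q { [B [Q < [B [Q { }]] >] [B [Q < >]]] }]]

4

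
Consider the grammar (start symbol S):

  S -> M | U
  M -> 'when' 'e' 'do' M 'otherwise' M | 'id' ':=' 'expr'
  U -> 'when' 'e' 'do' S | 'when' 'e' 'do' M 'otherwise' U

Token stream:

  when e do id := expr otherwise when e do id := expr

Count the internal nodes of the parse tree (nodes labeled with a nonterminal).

6

[S [U when e do [M id := expr] otherwise [U when e do [S [M id := expr]]]]]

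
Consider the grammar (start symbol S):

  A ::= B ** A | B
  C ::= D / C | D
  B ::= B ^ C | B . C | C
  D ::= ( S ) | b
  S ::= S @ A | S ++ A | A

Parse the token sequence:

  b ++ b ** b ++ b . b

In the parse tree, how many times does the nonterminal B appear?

[S [S [S [A [B [C [D b]]]]] ++ [A [B [C [D b]]] ** [A [B [C [D b]]]]]] ++ [A [B [B [C [D b]]] . [C [D b]]]]]

5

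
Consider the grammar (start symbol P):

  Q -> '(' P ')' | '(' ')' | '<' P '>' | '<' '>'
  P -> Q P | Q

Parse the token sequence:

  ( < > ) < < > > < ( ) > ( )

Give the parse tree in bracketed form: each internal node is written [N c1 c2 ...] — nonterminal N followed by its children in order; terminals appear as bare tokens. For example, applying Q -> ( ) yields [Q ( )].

[P [Q ( [P [Q < >]] )] [P [Q < [P [Q < >]] >] [P [Q < [P [Q ( )]] >] [P [Q ( )]]]]]

P
Q P
( P ) P
( Q ) P
( < > ) P
( < > ) Q P
( < > ) < P > P
( < > ) < Q > P
( < > ) < < > > P
( < > ) < < > > Q P
( < > ) < < > > < P > P
( < > ) < < > > < Q > P
( < > ) < < > > < ( ) > P
( < > ) < < > > < ( ) > Q
( < > ) < < > > < ( ) > ( )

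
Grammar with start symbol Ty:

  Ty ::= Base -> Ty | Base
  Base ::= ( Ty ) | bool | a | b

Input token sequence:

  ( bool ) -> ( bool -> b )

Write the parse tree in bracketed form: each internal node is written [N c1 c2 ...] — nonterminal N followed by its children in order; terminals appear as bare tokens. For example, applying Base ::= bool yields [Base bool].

[Ty [Base ( [Ty [Base bool]] )] -> [Ty [Base ( [Ty [Base bool] -> [Ty [Base b]]] )]]]

Ty
Base -> Ty
( Ty ) -> Ty
( Base ) -> Ty
( bool ) -> Ty
( bool ) -> Base
( bool ) -> ( Ty )
( bool ) -> ( Base -> Ty )
( bool ) -> ( bool -> Ty )
( bool ) -> ( bool -> Base )
( bool ) -> ( bool -> b )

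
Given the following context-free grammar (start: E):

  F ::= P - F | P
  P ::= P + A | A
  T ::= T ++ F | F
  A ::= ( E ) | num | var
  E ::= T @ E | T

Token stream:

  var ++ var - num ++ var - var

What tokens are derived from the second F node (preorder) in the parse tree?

[E [T [T [T [F [P [A var]]]] ++ [F [P [A var]] - [F [P [A num]]]]] ++ [F [P [A var]] - [F [P [A var]]]]]]

var - num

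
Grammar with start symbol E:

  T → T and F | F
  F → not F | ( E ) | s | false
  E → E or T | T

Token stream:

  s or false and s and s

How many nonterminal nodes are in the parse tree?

10

[E [E [T [F s]]] or [T [T [T [F false]] and [F s]] and [F s]]]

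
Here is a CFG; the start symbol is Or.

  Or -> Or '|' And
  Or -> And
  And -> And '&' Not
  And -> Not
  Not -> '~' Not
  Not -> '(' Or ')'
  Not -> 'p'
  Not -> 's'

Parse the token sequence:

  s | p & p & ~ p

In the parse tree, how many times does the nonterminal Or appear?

[Or [Or [And [Not s]]] | [And [And [And [Not p]] & [Not p]] & [Not ~ [Not p]]]]

2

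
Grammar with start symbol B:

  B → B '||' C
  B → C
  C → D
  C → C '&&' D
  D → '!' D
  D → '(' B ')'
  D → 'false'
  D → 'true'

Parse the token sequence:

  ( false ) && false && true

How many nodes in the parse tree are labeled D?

[B [C [C [C [D ( [B [C [D false]]] )]] && [D false]] && [D true]]]

4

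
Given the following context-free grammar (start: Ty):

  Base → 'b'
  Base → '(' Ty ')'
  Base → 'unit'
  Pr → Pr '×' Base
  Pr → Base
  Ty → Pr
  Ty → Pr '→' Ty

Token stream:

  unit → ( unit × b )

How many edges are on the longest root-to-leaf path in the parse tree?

8

[Ty [Pr [Base unit]] → [Ty [Pr [Base ( [Ty [Pr [Pr [Base unit]] × [Base b]]] )]]]]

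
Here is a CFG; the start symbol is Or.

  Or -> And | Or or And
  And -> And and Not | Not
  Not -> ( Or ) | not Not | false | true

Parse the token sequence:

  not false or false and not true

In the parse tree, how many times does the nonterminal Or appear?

[Or [Or [And [Not not [Not false]]]] or [And [And [Not false]] and [Not not [Not true]]]]

2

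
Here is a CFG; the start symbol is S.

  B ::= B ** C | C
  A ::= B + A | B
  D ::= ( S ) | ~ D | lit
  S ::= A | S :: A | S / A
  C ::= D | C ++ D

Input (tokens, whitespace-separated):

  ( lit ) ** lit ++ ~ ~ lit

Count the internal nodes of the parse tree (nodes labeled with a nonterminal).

17

[S [A [B [B [C [D ( [S [A [B [C [D lit]]]]] )]]] ** [C [C [D lit]] ++ [D ~ [D ~ [D lit]]]]]]]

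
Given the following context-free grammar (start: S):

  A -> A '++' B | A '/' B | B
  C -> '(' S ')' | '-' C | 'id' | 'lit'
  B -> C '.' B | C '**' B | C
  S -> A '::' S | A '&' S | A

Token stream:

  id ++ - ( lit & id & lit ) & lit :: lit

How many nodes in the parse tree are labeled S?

[S [A [A [B [C id]]] ++ [B [C - [C ( [S [A [B [C lit]]] & [S [A [B [C id]]] & [S [A [B [C lit]]]]]] )]]]] & [S [A [B [C lit]]] :: [S [A [B [C lit]]]]]]

6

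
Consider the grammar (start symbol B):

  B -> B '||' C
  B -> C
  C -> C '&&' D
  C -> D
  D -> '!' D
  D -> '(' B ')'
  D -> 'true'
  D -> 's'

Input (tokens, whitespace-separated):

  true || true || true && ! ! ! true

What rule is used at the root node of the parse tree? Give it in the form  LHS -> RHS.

B -> B '||' C

[B [B [B [C [D true]]] || [C [D true]]] || [C [C [D true]] && [D ! [D ! [D ! [D true]]]]]]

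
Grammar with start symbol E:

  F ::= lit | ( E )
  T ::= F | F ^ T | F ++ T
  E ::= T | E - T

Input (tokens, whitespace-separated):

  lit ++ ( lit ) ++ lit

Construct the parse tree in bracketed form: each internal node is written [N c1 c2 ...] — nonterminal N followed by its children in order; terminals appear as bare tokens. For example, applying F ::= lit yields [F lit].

E
T
F ++ T
lit ++ T
lit ++ F ++ T
lit ++ ( E ) ++ T
lit ++ ( T ) ++ T
lit ++ ( F ) ++ T
lit ++ ( lit ) ++ T
lit ++ ( lit ) ++ F
lit ++ ( lit ) ++ lit

[E [T [F lit] ++ [T [F ( [E [T [F lit]]] )] ++ [T [F lit]]]]]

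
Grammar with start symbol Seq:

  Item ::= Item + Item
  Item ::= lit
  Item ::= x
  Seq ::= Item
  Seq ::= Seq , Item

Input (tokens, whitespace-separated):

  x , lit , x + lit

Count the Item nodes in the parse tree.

5

[Seq [Seq [Seq [Item x]] , [Item lit]] , [Item [Item x] + [Item lit]]]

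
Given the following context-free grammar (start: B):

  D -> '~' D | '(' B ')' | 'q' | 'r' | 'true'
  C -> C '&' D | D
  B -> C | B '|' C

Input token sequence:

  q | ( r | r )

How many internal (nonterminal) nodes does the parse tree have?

[B [B [C [D q]]] | [C [D ( [B [B [C [D r]]] | [C [D r]]] )]]]

12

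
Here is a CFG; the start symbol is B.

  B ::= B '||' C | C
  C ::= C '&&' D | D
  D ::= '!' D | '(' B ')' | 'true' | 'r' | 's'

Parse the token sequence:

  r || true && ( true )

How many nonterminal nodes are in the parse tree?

[B [B [C [D r]]] || [C [C [D true]] && [D ( [B [C [D true]]] )]]]

11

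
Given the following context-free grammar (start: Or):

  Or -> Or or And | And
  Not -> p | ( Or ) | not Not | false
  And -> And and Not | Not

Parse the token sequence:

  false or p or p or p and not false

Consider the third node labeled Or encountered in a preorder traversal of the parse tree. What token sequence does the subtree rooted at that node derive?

false or p

[Or [Or [Or [Or [And [Not false]]] or [And [Not p]]] or [And [Not p]]] or [And [And [Not p]] and [Not not [Not false]]]]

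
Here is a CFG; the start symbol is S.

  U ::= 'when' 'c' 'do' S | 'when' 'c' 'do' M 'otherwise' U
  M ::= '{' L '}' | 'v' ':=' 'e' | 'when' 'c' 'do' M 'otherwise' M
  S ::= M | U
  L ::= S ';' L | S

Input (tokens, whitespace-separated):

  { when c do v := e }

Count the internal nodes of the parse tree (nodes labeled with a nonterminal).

[S [M { [L [S [U when c do [S [M v := e]]]]] }]]

7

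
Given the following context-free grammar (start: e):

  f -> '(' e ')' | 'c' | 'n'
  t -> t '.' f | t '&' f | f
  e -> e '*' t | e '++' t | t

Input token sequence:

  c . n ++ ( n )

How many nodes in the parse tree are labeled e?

3

[e [e [t [t [f c]] . [f n]]] ++ [t [f ( [e [t [f n]]] )]]]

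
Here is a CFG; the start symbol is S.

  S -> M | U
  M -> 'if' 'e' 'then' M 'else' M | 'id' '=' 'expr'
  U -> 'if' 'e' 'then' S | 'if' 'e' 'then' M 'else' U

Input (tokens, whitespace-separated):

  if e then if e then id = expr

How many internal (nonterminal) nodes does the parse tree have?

6

[S [U if e then [S [U if e then [S [M id = expr]]]]]]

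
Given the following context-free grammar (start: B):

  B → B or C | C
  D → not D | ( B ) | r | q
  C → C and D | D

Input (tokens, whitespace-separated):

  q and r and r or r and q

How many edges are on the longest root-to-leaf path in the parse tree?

[B [B [C [C [C [D q]] and [D r]] and [D r]]] or [C [C [D r]] and [D q]]]

6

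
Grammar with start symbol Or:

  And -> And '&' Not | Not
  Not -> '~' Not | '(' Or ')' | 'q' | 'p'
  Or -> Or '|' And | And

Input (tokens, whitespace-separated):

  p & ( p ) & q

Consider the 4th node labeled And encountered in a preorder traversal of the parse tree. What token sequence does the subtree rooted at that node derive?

[Or [And [And [And [Not p]] & [Not ( [Or [And [Not p]]] )]] & [Not q]]]

p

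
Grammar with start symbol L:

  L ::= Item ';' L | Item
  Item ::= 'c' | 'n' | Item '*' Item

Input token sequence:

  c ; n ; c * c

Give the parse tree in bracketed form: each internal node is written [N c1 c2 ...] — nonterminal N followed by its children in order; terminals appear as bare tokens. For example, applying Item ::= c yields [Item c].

[L [Item c] ; [L [Item n] ; [L [Item [Item c] * [Item c]]]]]

L
Item ; L
c ; L
c ; Item ; L
c ; n ; L
c ; n ; Item
c ; n ; Item * Item
c ; n ; c * Item
c ; n ; c * c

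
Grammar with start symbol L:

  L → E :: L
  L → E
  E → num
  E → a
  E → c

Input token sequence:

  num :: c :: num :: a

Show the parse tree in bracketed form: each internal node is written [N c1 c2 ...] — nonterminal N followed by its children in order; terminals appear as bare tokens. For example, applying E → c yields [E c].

L
E :: L
num :: L
num :: E :: L
num :: c :: L
num :: c :: E :: L
num :: c :: num :: L
num :: c :: num :: E
num :: c :: num :: a

[L [E num] :: [L [E c] :: [L [E num] :: [L [E a]]]]]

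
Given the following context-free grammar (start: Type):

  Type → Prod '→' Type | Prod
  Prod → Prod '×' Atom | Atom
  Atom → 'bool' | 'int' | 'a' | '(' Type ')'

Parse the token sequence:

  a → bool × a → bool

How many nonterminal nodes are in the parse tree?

[Type [Prod [Atom a]] → [Type [Prod [Prod [Atom bool]] × [Atom a]] → [Type [Prod [Atom bool]]]]]

11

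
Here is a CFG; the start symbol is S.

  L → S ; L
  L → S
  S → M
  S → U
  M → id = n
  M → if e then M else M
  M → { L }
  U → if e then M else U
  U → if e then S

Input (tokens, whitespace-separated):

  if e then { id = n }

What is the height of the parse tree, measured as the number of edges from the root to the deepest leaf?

7

[S [U if e then [S [M { [L [S [M id = n]]] }]]]]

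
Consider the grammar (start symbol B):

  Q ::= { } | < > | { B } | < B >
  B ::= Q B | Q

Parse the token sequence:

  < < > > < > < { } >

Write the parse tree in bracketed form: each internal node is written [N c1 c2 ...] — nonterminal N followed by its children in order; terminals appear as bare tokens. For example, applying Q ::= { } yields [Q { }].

[B [Q < [B [Q < >]] >] [B [Q < >] [B [Q < [B [Q { }]] >]]]]

B
Q B
< B > B
< Q > B
< < > > B
< < > > Q B
< < > > < > B
< < > > < > Q
< < > > < > < B >
< < > > < > < Q >
< < > > < > < { } >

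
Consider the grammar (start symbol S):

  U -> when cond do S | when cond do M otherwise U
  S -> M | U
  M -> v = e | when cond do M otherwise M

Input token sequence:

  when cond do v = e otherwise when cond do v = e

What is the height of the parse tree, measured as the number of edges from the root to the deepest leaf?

[S [U when cond do [M v = e] otherwise [U when cond do [S [M v = e]]]]]

5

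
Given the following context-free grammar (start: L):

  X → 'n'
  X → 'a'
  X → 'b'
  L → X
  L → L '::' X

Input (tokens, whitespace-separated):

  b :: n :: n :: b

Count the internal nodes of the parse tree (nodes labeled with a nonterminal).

[L [L [L [L [X b]] :: [X n]] :: [X n]] :: [X b]]

8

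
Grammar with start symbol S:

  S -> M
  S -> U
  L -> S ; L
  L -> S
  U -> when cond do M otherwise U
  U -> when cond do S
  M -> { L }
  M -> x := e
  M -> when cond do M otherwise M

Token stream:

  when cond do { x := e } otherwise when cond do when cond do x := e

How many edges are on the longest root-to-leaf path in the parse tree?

[S [U when cond do [M { [L [S [M x := e]]] }] otherwise [U when cond do [S [U when cond do [S [M x := e]]]]]]]

7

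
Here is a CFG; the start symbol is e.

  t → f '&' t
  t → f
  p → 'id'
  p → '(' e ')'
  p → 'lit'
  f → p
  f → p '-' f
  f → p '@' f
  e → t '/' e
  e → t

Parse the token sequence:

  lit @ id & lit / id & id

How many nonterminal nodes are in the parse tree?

16

[e [t [f [p lit] @ [f [p id]]] & [t [f [p lit]]]] / [e [t [f [p id]] & [t [f [p id]]]]]]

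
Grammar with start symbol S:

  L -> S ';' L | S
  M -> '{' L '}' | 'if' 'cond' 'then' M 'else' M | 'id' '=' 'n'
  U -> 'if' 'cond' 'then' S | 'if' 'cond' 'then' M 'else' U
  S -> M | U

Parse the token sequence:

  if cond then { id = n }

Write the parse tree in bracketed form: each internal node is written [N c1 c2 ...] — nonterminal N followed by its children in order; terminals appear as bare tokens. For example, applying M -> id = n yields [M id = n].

[S [U if cond then [S [M { [L [S [M id = n]]] }]]]]

S
U
if cond then S
if cond then M
if cond then { L }
if cond then { S }
if cond then { M }
if cond then { id = n }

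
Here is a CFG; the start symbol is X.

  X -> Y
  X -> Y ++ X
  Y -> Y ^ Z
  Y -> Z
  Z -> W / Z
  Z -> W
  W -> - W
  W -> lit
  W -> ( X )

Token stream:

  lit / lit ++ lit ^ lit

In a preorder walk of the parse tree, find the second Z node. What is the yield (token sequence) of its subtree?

lit

[X [Y [Z [W lit] / [Z [W lit]]]] ++ [X [Y [Y [Z [W lit]]] ^ [Z [W lit]]]]]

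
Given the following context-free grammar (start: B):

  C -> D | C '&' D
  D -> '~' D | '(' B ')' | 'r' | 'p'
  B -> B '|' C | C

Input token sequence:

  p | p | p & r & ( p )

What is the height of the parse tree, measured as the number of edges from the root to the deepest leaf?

[B [B [B [C [D p]]] | [C [D p]]] | [C [C [C [D p]] & [D r]] & [D ( [B [C [D p]]] )]]]

6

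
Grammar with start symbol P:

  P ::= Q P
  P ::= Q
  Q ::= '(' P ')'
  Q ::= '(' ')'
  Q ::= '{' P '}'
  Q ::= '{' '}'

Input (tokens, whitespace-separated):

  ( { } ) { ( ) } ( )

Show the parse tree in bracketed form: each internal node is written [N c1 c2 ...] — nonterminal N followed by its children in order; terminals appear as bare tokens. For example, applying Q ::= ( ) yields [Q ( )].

P
Q P
( P ) P
( Q ) P
( { } ) P
( { } ) Q P
( { } ) { P } P
( { } ) { Q } P
( { } ) { ( ) } P
( { } ) { ( ) } Q
( { } ) { ( ) } ( )

[P [Q ( [P [Q { }]] )] [P [Q { [P [Q ( )]] }] [P [Q ( )]]]]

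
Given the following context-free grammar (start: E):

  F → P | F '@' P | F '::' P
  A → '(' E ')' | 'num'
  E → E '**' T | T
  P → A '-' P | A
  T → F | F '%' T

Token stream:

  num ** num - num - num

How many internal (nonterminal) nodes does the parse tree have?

[E [E [T [F [P [A num]]]]] ** [T [F [P [A num] - [P [A num] - [P [A num]]]]]]]

14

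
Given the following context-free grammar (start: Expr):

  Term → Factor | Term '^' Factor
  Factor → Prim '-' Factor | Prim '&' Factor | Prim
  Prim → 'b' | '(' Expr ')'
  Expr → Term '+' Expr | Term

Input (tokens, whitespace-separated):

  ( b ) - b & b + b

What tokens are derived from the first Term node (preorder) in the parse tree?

[Expr [Term [Factor [Prim ( [Expr [Term [Factor [Prim b]]]] )] - [Factor [Prim b] & [Factor [Prim b]]]]] + [Expr [Term [Factor [Prim b]]]]]

( b ) - b & b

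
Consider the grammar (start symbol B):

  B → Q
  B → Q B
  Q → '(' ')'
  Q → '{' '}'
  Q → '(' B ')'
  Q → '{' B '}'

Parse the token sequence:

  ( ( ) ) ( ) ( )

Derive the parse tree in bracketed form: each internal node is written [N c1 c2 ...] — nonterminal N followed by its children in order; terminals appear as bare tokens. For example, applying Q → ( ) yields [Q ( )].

B
Q B
( B ) B
( Q ) B
( ( ) ) B
( ( ) ) Q B
( ( ) ) ( ) B
( ( ) ) ( ) Q
( ( ) ) ( ) ( )

[B [Q ( [B [Q ( )]] )] [B [Q ( )] [B [Q ( )]]]]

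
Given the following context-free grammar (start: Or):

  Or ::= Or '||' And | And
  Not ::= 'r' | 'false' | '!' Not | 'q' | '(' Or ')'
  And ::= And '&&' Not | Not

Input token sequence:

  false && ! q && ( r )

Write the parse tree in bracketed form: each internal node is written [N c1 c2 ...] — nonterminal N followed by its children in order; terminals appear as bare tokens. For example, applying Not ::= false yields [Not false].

[Or [And [And [And [Not false]] && [Not ! [Not q]]] && [Not ( [Or [And [Not r]]] )]]]

Or
And
And && Not
And && Not && Not
Not && Not && Not
false && Not && Not
false && ! Not && Not
false && ! q && Not
false && ! q && ( Or )
false && ! q && ( And )
false && ! q && ( Not )
false && ! q && ( r )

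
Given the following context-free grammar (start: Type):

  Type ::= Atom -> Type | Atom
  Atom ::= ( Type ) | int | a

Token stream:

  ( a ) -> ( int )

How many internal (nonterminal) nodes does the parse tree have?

8

[Type [Atom ( [Type [Atom a]] )] -> [Type [Atom ( [Type [Atom int]] )]]]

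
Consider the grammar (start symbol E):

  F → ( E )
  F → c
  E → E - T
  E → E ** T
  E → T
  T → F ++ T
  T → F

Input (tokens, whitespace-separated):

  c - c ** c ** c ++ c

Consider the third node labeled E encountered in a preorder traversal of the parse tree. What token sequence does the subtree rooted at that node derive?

[E [E [E [E [T [F c]]] - [T [F c]]] ** [T [F c]]] ** [T [F c] ++ [T [F c]]]]

c - c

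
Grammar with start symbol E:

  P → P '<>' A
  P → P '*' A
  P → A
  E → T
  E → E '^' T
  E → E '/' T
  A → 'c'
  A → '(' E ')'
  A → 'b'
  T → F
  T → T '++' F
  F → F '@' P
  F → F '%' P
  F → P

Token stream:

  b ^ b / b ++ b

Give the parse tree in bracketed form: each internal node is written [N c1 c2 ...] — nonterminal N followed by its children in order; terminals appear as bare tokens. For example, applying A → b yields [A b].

E
E / T
E ^ T / T
T ^ T / T
F ^ T / T
P ^ T / T
A ^ T / T
b ^ T / T
b ^ F / T
b ^ P / T
b ^ A / T
b ^ b / T
b ^ b / T ++ F
b ^ b / F ++ F
b ^ b / P ++ F
b ^ b / A ++ F
b ^ b / b ++ F
b ^ b / b ++ P
b ^ b / b ++ A
b ^ b / b ++ b

[E [E [E [T [F [P [A b]]]]] ^ [T [F [P [A b]]]]] / [T [T [F [P [A b]]]] ++ [F [P [A b]]]]]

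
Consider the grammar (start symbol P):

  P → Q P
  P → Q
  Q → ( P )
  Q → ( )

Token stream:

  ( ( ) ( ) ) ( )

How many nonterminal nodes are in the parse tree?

8

[P [Q ( [P [Q ( )] [P [Q ( )]]] )] [P [Q ( )]]]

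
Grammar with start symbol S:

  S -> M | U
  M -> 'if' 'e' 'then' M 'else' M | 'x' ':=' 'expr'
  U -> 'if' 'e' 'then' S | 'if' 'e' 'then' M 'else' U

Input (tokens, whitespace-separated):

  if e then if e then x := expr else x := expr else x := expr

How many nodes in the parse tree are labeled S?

1

[S [M if e then [M if e then [M x := expr] else [M x := expr]] else [M x := expr]]]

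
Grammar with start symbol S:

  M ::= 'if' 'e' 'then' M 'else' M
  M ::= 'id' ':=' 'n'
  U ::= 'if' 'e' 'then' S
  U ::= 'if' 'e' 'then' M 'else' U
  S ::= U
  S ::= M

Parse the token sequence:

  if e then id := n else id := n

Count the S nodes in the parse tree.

[S [M if e then [M id := n] else [M id := n]]]

1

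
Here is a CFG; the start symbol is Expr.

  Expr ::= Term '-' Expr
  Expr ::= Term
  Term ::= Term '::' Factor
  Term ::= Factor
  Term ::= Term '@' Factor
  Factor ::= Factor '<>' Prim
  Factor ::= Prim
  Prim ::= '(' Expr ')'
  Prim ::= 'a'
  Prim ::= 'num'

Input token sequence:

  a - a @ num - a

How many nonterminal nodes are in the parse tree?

[Expr [Term [Factor [Prim a]]] - [Expr [Term [Term [Factor [Prim a]]] @ [Factor [Prim num]]] - [Expr [Term [Factor [Prim a]]]]]]

15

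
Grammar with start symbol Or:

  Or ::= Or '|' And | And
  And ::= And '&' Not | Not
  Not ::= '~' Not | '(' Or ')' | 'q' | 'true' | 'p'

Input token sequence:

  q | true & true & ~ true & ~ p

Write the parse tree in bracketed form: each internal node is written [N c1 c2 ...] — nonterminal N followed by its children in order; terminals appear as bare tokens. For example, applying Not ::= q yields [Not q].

Or
Or | And
And | And
Not | And
q | And
q | And & Not
q | And & Not & Not
q | And & Not & Not & Not
q | Not & Not & Not & Not
q | true & Not & Not & Not
q | true & true & Not & Not
q | true & true & ~ Not & Not
q | true & true & ~ true & Not
q | true & true & ~ true & ~ Not
q | true & true & ~ true & ~ p

[Or [Or [And [Not q]]] | [And [And [And [And [Not true]] & [Not true]] & [Not ~ [Not true]]] & [Not ~ [Not p]]]]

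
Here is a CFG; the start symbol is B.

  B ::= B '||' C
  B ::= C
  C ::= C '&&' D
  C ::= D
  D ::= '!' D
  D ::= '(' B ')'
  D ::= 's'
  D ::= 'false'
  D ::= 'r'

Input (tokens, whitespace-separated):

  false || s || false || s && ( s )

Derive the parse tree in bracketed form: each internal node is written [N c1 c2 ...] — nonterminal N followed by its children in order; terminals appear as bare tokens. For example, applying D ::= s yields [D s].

[B [B [B [B [C [D false]]] || [C [D s]]] || [C [D false]]] || [C [C [D s]] && [D ( [B [C [D s]]] )]]]

B
B || C
B || C || C
B || C || C || C
C || C || C || C
D || C || C || C
false || C || C || C
false || D || C || C
false || s || C || C
false || s || D || C
false || s || false || C
false || s || false || C && D
false || s || false || D && D
false || s || false || s && D
false || s || false || s && ( B )
false || s || false || s && ( C )
false || s || false || s && ( D )
false || s || false || s && ( s )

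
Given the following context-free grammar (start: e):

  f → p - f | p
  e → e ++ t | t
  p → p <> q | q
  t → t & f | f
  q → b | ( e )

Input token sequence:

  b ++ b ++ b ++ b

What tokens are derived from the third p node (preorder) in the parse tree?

b

[e [e [e [e [t [f [p [q b]]]]] ++ [t [f [p [q b]]]]] ++ [t [f [p [q b]]]]] ++ [t [f [p [q b]]]]]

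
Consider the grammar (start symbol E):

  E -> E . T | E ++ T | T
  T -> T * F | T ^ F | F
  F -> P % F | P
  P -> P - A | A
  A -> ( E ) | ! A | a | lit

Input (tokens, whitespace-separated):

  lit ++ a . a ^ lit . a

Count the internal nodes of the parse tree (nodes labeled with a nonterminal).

24

[E [E [E [E [T [F [P [A lit]]]]] ++ [T [F [P [A a]]]]] . [T [T [F [P [A a]]]] ^ [F [P [A lit]]]]] . [T [F [P [A a]]]]]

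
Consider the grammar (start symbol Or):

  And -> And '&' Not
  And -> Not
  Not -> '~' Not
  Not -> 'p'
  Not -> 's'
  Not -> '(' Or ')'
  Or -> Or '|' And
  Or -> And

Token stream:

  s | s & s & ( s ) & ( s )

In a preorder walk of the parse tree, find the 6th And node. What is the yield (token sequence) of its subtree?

[Or [Or [And [Not s]]] | [And [And [And [And [Not s]] & [Not s]] & [Not ( [Or [And [Not s]]] )]] & [Not ( [Or [And [Not s]]] )]]]

s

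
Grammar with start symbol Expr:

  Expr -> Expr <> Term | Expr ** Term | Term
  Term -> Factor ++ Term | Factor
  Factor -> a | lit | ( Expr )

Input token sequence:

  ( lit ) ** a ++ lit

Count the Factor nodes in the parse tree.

4

[Expr [Expr [Term [Factor ( [Expr [Term [Factor lit]]] )]]] ** [Term [Factor a] ++ [Term [Factor lit]]]]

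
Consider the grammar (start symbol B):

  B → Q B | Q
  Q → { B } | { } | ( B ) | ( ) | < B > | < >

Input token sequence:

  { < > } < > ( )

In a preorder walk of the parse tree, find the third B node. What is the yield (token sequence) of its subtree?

[B [Q { [B [Q < >]] }] [B [Q < >] [B [Q ( )]]]]

< > ( )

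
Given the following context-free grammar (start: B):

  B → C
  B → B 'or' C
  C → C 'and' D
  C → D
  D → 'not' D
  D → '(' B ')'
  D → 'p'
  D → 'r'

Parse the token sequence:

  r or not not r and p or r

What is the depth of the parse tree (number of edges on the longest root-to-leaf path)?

[B [B [B [C [D r]]] or [C [C [D not [D not [D r]]]] and [D p]]] or [C [D r]]]

7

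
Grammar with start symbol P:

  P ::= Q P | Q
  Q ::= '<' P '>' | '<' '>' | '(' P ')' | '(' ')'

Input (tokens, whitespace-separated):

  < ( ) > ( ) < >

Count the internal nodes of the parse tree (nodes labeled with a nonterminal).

8

[P [Q < [P [Q ( )]] >] [P [Q ( )] [P [Q < >]]]]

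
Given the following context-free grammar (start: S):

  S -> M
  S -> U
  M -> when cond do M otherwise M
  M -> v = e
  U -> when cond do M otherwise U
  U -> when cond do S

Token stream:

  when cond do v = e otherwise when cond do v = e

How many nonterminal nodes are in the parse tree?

6

[S [U when cond do [M v = e] otherwise [U when cond do [S [M v = e]]]]]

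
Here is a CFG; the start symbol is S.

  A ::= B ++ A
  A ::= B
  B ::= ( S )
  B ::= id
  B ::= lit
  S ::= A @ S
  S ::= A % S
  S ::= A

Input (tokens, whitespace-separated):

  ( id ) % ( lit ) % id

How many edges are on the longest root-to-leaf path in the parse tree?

7

[S [A [B ( [S [A [B id]]] )]] % [S [A [B ( [S [A [B lit]]] )]] % [S [A [B id]]]]]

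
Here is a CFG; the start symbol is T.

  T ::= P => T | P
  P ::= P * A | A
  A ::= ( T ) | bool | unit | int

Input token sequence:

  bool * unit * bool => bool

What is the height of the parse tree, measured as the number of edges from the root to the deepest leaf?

[T [P [P [P [A bool]] * [A unit]] * [A bool]] => [T [P [A bool]]]]

5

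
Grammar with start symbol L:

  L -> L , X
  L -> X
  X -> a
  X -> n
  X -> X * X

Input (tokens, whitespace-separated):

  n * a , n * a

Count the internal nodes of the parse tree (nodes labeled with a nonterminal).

8

[L [L [X [X n] * [X a]]] , [X [X n] * [X a]]]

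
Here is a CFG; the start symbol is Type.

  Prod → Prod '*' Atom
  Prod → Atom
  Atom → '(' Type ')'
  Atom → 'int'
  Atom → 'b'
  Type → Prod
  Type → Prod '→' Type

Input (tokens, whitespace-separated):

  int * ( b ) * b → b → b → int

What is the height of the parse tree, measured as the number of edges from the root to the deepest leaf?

7

[Type [Prod [Prod [Prod [Atom int]] * [Atom ( [Type [Prod [Atom b]]] )]] * [Atom b]] → [Type [Prod [Atom b]] → [Type [Prod [Atom b]] → [Type [Prod [Atom int]]]]]]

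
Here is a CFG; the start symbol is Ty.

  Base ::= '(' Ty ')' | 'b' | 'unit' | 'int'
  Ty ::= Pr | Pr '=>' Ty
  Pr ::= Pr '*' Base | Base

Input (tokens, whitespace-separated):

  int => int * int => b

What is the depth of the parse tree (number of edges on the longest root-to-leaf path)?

5

[Ty [Pr [Base int]] => [Ty [Pr [Pr [Base int]] * [Base int]] => [Ty [Pr [Base b]]]]]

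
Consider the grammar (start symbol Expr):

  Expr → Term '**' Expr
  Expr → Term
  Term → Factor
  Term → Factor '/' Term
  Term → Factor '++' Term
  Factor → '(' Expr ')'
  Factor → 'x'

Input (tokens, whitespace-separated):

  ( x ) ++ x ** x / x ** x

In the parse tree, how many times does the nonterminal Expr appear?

4

[Expr [Term [Factor ( [Expr [Term [Factor x]]] )] ++ [Term [Factor x]]] ** [Expr [Term [Factor x] / [Term [Factor x]]] ** [Expr [Term [Factor x]]]]]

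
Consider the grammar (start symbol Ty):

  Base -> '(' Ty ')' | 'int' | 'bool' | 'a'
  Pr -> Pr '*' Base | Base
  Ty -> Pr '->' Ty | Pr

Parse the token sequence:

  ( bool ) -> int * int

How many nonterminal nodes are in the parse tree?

[Ty [Pr [Base ( [Ty [Pr [Base bool]]] )]] -> [Ty [Pr [Pr [Base int]] * [Base int]]]]

11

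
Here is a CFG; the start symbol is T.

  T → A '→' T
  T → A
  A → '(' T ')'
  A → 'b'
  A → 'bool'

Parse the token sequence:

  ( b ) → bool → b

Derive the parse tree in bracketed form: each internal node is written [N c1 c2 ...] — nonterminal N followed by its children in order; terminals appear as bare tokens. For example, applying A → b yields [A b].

[T [A ( [T [A b]] )] → [T [A bool] → [T [A b]]]]

T
A → T
( T ) → T
( A ) → T
( b ) → T
( b ) → A → T
( b ) → bool → T
( b ) → bool → A
( b ) → bool → b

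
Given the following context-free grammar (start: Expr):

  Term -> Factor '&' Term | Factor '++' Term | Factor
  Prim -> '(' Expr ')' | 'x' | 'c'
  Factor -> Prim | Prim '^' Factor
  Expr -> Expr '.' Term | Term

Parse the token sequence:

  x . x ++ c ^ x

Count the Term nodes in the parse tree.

3

[Expr [Expr [Term [Factor [Prim x]]]] . [Term [Factor [Prim x]] ++ [Term [Factor [Prim c] ^ [Factor [Prim x]]]]]]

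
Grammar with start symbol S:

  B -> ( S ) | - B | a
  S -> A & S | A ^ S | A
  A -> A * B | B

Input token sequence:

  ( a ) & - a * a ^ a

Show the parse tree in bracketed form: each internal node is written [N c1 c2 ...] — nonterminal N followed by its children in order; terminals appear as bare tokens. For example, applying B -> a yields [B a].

[S [A [B ( [S [A [B a]]] )]] & [S [A [A [B - [B a]]] * [B a]] ^ [S [A [B a]]]]]

S
A & S
B & S
( S ) & S
( A ) & S
( B ) & S
( a ) & S
( a ) & A ^ S
( a ) & A * B ^ S
( a ) & B * B ^ S
( a ) & - B * B ^ S
( a ) & - a * B ^ S
( a ) & - a * a ^ S
( a ) & - a * a ^ A
( a ) & - a * a ^ B
( a ) & - a * a ^ a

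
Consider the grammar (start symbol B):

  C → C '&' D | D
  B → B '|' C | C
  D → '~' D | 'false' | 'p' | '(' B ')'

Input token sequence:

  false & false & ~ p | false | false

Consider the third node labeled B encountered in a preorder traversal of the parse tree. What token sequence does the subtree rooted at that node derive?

[B [B [B [C [C [C [D false]] & [D false]] & [D ~ [D p]]]] | [C [D false]]] | [C [D false]]]

false & false & ~ p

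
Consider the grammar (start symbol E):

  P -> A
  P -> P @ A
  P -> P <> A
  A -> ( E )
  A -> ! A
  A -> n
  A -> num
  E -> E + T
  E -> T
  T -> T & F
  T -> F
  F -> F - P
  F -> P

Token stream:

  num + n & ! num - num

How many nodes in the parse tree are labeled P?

4

[E [E [T [F [P [A num]]]]] + [T [T [F [P [A n]]]] & [F [F [P [A ! [A num]]]] - [P [A num]]]]]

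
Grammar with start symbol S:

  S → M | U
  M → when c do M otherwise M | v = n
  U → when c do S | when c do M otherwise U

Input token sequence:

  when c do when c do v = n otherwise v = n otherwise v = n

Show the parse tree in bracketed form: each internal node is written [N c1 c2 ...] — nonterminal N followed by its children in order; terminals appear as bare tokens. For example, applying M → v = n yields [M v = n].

S
M
when c do M otherwise M
when c do when c do M otherwise M otherwise M
when c do when c do v = n otherwise M otherwise M
when c do when c do v = n otherwise v = n otherwise M
when c do when c do v = n otherwise v = n otherwise v = n

[S [M when c do [M when c do [M v = n] otherwise [M v = n]] otherwise [M v = n]]]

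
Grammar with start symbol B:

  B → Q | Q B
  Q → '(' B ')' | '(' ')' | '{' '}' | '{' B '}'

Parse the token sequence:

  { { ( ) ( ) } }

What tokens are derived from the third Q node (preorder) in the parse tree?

[B [Q { [B [Q { [B [Q ( )] [B [Q ( )]]] }]] }]]

( )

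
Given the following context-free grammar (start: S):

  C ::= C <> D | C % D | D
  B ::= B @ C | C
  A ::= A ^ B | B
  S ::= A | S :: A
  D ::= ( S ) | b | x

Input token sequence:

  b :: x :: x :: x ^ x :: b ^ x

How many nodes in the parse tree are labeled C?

7

[S [S [S [S [S [A [B [C [D b]]]]] :: [A [B [C [D x]]]]] :: [A [B [C [D x]]]]] :: [A [A [B [C [D x]]]] ^ [B [C [D x]]]]] :: [A [A [B [C [D b]]]] ^ [B [C [D x]]]]]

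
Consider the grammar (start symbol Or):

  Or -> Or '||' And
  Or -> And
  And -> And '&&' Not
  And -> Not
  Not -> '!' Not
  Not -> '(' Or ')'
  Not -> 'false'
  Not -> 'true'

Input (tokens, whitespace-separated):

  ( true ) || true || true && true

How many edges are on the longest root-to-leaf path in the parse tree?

[Or [Or [Or [And [Not ( [Or [And [Not true]]] )]]] || [And [Not true]]] || [And [And [Not true]] && [Not true]]]

8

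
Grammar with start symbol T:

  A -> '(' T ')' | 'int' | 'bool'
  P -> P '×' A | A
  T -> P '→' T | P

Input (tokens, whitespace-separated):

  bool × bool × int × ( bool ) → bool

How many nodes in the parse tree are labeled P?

6

[T [P [P [P [P [A bool]] × [A bool]] × [A int]] × [A ( [T [P [A bool]]] )]] → [T [P [A bool]]]]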